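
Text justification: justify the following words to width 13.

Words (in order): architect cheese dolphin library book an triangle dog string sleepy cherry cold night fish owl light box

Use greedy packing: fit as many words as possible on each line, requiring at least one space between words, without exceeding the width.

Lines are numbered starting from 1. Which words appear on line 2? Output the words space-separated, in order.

Answer: cheese

Derivation:
Line 1: ['architect'] (min_width=9, slack=4)
Line 2: ['cheese'] (min_width=6, slack=7)
Line 3: ['dolphin'] (min_width=7, slack=6)
Line 4: ['library', 'book'] (min_width=12, slack=1)
Line 5: ['an', 'triangle'] (min_width=11, slack=2)
Line 6: ['dog', 'string'] (min_width=10, slack=3)
Line 7: ['sleepy', 'cherry'] (min_width=13, slack=0)
Line 8: ['cold', 'night'] (min_width=10, slack=3)
Line 9: ['fish', 'owl'] (min_width=8, slack=5)
Line 10: ['light', 'box'] (min_width=9, slack=4)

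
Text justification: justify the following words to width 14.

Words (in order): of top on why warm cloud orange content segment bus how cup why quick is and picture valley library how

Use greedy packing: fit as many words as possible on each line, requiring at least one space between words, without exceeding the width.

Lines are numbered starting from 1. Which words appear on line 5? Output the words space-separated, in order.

Answer: how cup why

Derivation:
Line 1: ['of', 'top', 'on', 'why'] (min_width=13, slack=1)
Line 2: ['warm', 'cloud'] (min_width=10, slack=4)
Line 3: ['orange', 'content'] (min_width=14, slack=0)
Line 4: ['segment', 'bus'] (min_width=11, slack=3)
Line 5: ['how', 'cup', 'why'] (min_width=11, slack=3)
Line 6: ['quick', 'is', 'and'] (min_width=12, slack=2)
Line 7: ['picture', 'valley'] (min_width=14, slack=0)
Line 8: ['library', 'how'] (min_width=11, slack=3)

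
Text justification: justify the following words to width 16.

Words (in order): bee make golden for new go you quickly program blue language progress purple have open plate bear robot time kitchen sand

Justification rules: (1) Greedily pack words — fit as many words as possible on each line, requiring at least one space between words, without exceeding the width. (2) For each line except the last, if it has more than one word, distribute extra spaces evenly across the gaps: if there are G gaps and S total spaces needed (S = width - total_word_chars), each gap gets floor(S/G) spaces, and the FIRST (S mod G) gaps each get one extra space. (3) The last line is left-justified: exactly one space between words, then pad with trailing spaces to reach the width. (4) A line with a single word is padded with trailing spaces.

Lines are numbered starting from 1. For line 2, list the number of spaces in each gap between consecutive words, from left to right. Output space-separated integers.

Answer: 2 2 1

Derivation:
Line 1: ['bee', 'make', 'golden'] (min_width=15, slack=1)
Line 2: ['for', 'new', 'go', 'you'] (min_width=14, slack=2)
Line 3: ['quickly', 'program'] (min_width=15, slack=1)
Line 4: ['blue', 'language'] (min_width=13, slack=3)
Line 5: ['progress', 'purple'] (min_width=15, slack=1)
Line 6: ['have', 'open', 'plate'] (min_width=15, slack=1)
Line 7: ['bear', 'robot', 'time'] (min_width=15, slack=1)
Line 8: ['kitchen', 'sand'] (min_width=12, slack=4)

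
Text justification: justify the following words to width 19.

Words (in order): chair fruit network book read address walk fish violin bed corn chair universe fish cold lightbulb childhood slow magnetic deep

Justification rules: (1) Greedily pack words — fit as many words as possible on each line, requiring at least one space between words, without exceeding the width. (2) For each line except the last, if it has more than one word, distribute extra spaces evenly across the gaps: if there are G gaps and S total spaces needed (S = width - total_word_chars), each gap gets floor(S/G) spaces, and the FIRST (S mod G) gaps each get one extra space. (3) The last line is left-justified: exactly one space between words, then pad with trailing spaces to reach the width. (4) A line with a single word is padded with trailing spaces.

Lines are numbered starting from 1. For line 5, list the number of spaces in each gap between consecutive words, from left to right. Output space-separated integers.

Line 1: ['chair', 'fruit', 'network'] (min_width=19, slack=0)
Line 2: ['book', 'read', 'address'] (min_width=17, slack=2)
Line 3: ['walk', 'fish', 'violin'] (min_width=16, slack=3)
Line 4: ['bed', 'corn', 'chair'] (min_width=14, slack=5)
Line 5: ['universe', 'fish', 'cold'] (min_width=18, slack=1)
Line 6: ['lightbulb', 'childhood'] (min_width=19, slack=0)
Line 7: ['slow', 'magnetic', 'deep'] (min_width=18, slack=1)

Answer: 2 1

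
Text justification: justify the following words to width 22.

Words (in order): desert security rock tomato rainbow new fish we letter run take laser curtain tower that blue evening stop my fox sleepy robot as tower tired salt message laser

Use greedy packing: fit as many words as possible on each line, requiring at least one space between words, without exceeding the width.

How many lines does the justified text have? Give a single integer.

Line 1: ['desert', 'security', 'rock'] (min_width=20, slack=2)
Line 2: ['tomato', 'rainbow', 'new'] (min_width=18, slack=4)
Line 3: ['fish', 'we', 'letter', 'run'] (min_width=18, slack=4)
Line 4: ['take', 'laser', 'curtain'] (min_width=18, slack=4)
Line 5: ['tower', 'that', 'blue'] (min_width=15, slack=7)
Line 6: ['evening', 'stop', 'my', 'fox'] (min_width=19, slack=3)
Line 7: ['sleepy', 'robot', 'as', 'tower'] (min_width=21, slack=1)
Line 8: ['tired', 'salt', 'message'] (min_width=18, slack=4)
Line 9: ['laser'] (min_width=5, slack=17)
Total lines: 9

Answer: 9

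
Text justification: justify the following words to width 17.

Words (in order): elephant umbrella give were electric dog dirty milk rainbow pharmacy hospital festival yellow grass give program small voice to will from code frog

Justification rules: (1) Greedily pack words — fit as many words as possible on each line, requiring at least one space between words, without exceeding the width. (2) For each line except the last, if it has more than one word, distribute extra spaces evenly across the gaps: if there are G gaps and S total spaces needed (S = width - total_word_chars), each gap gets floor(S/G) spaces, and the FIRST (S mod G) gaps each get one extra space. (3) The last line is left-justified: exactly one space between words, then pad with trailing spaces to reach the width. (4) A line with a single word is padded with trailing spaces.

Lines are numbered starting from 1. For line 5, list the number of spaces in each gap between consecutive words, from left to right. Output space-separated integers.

Answer: 2

Derivation:
Line 1: ['elephant', 'umbrella'] (min_width=17, slack=0)
Line 2: ['give', 'were'] (min_width=9, slack=8)
Line 3: ['electric', 'dog'] (min_width=12, slack=5)
Line 4: ['dirty', 'milk'] (min_width=10, slack=7)
Line 5: ['rainbow', 'pharmacy'] (min_width=16, slack=1)
Line 6: ['hospital', 'festival'] (min_width=17, slack=0)
Line 7: ['yellow', 'grass', 'give'] (min_width=17, slack=0)
Line 8: ['program', 'small'] (min_width=13, slack=4)
Line 9: ['voice', 'to', 'will'] (min_width=13, slack=4)
Line 10: ['from', 'code', 'frog'] (min_width=14, slack=3)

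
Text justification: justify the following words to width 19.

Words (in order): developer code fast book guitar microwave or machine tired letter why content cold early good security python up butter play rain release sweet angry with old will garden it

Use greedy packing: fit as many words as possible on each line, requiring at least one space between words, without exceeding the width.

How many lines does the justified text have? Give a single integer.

Line 1: ['developer', 'code', 'fast'] (min_width=19, slack=0)
Line 2: ['book', 'guitar'] (min_width=11, slack=8)
Line 3: ['microwave', 'or'] (min_width=12, slack=7)
Line 4: ['machine', 'tired'] (min_width=13, slack=6)
Line 5: ['letter', 'why', 'content'] (min_width=18, slack=1)
Line 6: ['cold', 'early', 'good'] (min_width=15, slack=4)
Line 7: ['security', 'python', 'up'] (min_width=18, slack=1)
Line 8: ['butter', 'play', 'rain'] (min_width=16, slack=3)
Line 9: ['release', 'sweet', 'angry'] (min_width=19, slack=0)
Line 10: ['with', 'old', 'will'] (min_width=13, slack=6)
Line 11: ['garden', 'it'] (min_width=9, slack=10)
Total lines: 11

Answer: 11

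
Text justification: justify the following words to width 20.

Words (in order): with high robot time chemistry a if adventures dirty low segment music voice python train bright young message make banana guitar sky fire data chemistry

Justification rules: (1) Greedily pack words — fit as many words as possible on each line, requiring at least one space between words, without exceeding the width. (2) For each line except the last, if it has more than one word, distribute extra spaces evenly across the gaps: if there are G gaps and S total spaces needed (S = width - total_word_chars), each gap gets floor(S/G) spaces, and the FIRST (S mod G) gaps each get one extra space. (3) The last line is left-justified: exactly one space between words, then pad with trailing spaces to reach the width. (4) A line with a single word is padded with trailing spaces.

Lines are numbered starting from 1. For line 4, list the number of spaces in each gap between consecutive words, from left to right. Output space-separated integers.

Line 1: ['with', 'high', 'robot', 'time'] (min_width=20, slack=0)
Line 2: ['chemistry', 'a', 'if'] (min_width=14, slack=6)
Line 3: ['adventures', 'dirty', 'low'] (min_width=20, slack=0)
Line 4: ['segment', 'music', 'voice'] (min_width=19, slack=1)
Line 5: ['python', 'train', 'bright'] (min_width=19, slack=1)
Line 6: ['young', 'message', 'make'] (min_width=18, slack=2)
Line 7: ['banana', 'guitar', 'sky'] (min_width=17, slack=3)
Line 8: ['fire', 'data', 'chemistry'] (min_width=19, slack=1)

Answer: 2 1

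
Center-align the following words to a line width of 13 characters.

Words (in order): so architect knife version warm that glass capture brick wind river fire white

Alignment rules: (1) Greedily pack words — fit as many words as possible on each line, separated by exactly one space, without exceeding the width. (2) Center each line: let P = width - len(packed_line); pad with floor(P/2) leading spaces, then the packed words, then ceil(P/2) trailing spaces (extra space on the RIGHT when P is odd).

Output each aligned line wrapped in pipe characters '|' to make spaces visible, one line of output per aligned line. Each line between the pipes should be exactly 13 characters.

Answer: |so architect |
|knife version|
|  warm that  |
|glass capture|
| brick wind  |
| river fire  |
|    white    |

Derivation:
Line 1: ['so', 'architect'] (min_width=12, slack=1)
Line 2: ['knife', 'version'] (min_width=13, slack=0)
Line 3: ['warm', 'that'] (min_width=9, slack=4)
Line 4: ['glass', 'capture'] (min_width=13, slack=0)
Line 5: ['brick', 'wind'] (min_width=10, slack=3)
Line 6: ['river', 'fire'] (min_width=10, slack=3)
Line 7: ['white'] (min_width=5, slack=8)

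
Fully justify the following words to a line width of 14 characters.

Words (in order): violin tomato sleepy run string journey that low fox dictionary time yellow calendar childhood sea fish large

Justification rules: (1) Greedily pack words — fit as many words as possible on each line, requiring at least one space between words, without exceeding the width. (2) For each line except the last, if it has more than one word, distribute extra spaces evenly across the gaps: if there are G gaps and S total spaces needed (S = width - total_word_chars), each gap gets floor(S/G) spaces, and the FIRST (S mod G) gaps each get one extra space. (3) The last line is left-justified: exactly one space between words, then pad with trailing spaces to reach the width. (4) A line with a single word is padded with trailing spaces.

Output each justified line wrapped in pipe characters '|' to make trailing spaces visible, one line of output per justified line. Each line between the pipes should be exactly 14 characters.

Line 1: ['violin', 'tomato'] (min_width=13, slack=1)
Line 2: ['sleepy', 'run'] (min_width=10, slack=4)
Line 3: ['string', 'journey'] (min_width=14, slack=0)
Line 4: ['that', 'low', 'fox'] (min_width=12, slack=2)
Line 5: ['dictionary'] (min_width=10, slack=4)
Line 6: ['time', 'yellow'] (min_width=11, slack=3)
Line 7: ['calendar'] (min_width=8, slack=6)
Line 8: ['childhood', 'sea'] (min_width=13, slack=1)
Line 9: ['fish', 'large'] (min_width=10, slack=4)

Answer: |violin  tomato|
|sleepy     run|
|string journey|
|that  low  fox|
|dictionary    |
|time    yellow|
|calendar      |
|childhood  sea|
|fish large    |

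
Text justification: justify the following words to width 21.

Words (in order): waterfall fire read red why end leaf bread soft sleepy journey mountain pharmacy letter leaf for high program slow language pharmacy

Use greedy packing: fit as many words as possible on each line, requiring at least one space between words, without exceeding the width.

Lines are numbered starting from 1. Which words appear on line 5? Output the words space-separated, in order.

Line 1: ['waterfall', 'fire', 'read'] (min_width=19, slack=2)
Line 2: ['red', 'why', 'end', 'leaf'] (min_width=16, slack=5)
Line 3: ['bread', 'soft', 'sleepy'] (min_width=17, slack=4)
Line 4: ['journey', 'mountain'] (min_width=16, slack=5)
Line 5: ['pharmacy', 'letter', 'leaf'] (min_width=20, slack=1)
Line 6: ['for', 'high', 'program', 'slow'] (min_width=21, slack=0)
Line 7: ['language', 'pharmacy'] (min_width=17, slack=4)

Answer: pharmacy letter leaf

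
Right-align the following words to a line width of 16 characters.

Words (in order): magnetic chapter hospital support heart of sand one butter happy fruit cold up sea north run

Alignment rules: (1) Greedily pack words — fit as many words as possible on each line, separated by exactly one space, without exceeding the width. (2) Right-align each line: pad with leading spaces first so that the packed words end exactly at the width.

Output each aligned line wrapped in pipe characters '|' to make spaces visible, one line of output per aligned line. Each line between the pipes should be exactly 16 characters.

Line 1: ['magnetic', 'chapter'] (min_width=16, slack=0)
Line 2: ['hospital', 'support'] (min_width=16, slack=0)
Line 3: ['heart', 'of', 'sand'] (min_width=13, slack=3)
Line 4: ['one', 'butter', 'happy'] (min_width=16, slack=0)
Line 5: ['fruit', 'cold', 'up'] (min_width=13, slack=3)
Line 6: ['sea', 'north', 'run'] (min_width=13, slack=3)

Answer: |magnetic chapter|
|hospital support|
|   heart of sand|
|one butter happy|
|   fruit cold up|
|   sea north run|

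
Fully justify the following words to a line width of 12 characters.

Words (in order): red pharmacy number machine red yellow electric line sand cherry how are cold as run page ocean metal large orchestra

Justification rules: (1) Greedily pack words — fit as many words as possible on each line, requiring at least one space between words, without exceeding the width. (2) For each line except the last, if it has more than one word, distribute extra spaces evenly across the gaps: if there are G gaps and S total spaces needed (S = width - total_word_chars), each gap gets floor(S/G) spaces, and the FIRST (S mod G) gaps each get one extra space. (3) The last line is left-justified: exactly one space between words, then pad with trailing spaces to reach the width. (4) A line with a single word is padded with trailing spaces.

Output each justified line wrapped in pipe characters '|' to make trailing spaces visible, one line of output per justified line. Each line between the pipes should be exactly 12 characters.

Line 1: ['red', 'pharmacy'] (min_width=12, slack=0)
Line 2: ['number'] (min_width=6, slack=6)
Line 3: ['machine', 'red'] (min_width=11, slack=1)
Line 4: ['yellow'] (min_width=6, slack=6)
Line 5: ['electric'] (min_width=8, slack=4)
Line 6: ['line', 'sand'] (min_width=9, slack=3)
Line 7: ['cherry', 'how'] (min_width=10, slack=2)
Line 8: ['are', 'cold', 'as'] (min_width=11, slack=1)
Line 9: ['run', 'page'] (min_width=8, slack=4)
Line 10: ['ocean', 'metal'] (min_width=11, slack=1)
Line 11: ['large'] (min_width=5, slack=7)
Line 12: ['orchestra'] (min_width=9, slack=3)

Answer: |red pharmacy|
|number      |
|machine  red|
|yellow      |
|electric    |
|line    sand|
|cherry   how|
|are  cold as|
|run     page|
|ocean  metal|
|large       |
|orchestra   |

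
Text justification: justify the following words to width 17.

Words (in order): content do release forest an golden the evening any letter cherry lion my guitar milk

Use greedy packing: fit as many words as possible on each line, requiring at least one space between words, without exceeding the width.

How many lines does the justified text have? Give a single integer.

Line 1: ['content', 'do'] (min_width=10, slack=7)
Line 2: ['release', 'forest', 'an'] (min_width=17, slack=0)
Line 3: ['golden', 'the'] (min_width=10, slack=7)
Line 4: ['evening', 'any'] (min_width=11, slack=6)
Line 5: ['letter', 'cherry'] (min_width=13, slack=4)
Line 6: ['lion', 'my', 'guitar'] (min_width=14, slack=3)
Line 7: ['milk'] (min_width=4, slack=13)
Total lines: 7

Answer: 7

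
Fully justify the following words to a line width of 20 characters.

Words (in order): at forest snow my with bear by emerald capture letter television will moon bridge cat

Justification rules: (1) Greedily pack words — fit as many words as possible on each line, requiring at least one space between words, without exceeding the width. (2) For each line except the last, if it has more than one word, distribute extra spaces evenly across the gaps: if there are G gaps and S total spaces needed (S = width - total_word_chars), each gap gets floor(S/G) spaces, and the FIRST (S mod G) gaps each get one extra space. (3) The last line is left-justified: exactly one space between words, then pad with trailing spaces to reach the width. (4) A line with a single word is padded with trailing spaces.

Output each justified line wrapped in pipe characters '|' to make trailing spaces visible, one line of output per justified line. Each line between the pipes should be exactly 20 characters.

Line 1: ['at', 'forest', 'snow', 'my'] (min_width=17, slack=3)
Line 2: ['with', 'bear', 'by', 'emerald'] (min_width=20, slack=0)
Line 3: ['capture', 'letter'] (min_width=14, slack=6)
Line 4: ['television', 'will', 'moon'] (min_width=20, slack=0)
Line 5: ['bridge', 'cat'] (min_width=10, slack=10)

Answer: |at  forest  snow  my|
|with bear by emerald|
|capture       letter|
|television will moon|
|bridge cat          |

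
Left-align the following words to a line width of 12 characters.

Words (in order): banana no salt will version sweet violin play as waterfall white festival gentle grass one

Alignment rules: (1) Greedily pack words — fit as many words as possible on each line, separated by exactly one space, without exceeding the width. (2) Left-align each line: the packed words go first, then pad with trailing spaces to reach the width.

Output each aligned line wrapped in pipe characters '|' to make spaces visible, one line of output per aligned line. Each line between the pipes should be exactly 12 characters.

Line 1: ['banana', 'no'] (min_width=9, slack=3)
Line 2: ['salt', 'will'] (min_width=9, slack=3)
Line 3: ['version'] (min_width=7, slack=5)
Line 4: ['sweet', 'violin'] (min_width=12, slack=0)
Line 5: ['play', 'as'] (min_width=7, slack=5)
Line 6: ['waterfall'] (min_width=9, slack=3)
Line 7: ['white'] (min_width=5, slack=7)
Line 8: ['festival'] (min_width=8, slack=4)
Line 9: ['gentle', 'grass'] (min_width=12, slack=0)
Line 10: ['one'] (min_width=3, slack=9)

Answer: |banana no   |
|salt will   |
|version     |
|sweet violin|
|play as     |
|waterfall   |
|white       |
|festival    |
|gentle grass|
|one         |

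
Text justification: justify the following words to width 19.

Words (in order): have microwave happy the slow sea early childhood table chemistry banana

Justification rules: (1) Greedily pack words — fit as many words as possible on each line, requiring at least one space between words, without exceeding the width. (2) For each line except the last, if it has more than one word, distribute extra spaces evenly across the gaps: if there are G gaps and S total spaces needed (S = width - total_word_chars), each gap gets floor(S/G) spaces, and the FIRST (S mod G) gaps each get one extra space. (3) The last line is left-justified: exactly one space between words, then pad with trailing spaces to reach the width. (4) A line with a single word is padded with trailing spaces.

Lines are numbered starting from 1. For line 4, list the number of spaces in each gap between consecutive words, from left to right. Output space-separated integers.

Line 1: ['have', 'microwave'] (min_width=14, slack=5)
Line 2: ['happy', 'the', 'slow', 'sea'] (min_width=18, slack=1)
Line 3: ['early', 'childhood'] (min_width=15, slack=4)
Line 4: ['table', 'chemistry'] (min_width=15, slack=4)
Line 5: ['banana'] (min_width=6, slack=13)

Answer: 5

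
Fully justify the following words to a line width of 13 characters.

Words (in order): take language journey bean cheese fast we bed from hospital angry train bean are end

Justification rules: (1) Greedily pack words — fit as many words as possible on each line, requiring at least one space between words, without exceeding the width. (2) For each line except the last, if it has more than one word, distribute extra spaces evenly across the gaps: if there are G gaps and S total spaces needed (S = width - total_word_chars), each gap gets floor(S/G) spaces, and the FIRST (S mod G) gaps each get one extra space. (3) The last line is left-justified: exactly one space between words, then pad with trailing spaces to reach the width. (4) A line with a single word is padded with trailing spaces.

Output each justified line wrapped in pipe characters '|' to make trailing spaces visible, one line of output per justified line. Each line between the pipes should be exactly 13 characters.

Answer: |take language|
|journey  bean|
|cheese   fast|
|we  bed  from|
|hospital     |
|angry   train|
|bean are end |

Derivation:
Line 1: ['take', 'language'] (min_width=13, slack=0)
Line 2: ['journey', 'bean'] (min_width=12, slack=1)
Line 3: ['cheese', 'fast'] (min_width=11, slack=2)
Line 4: ['we', 'bed', 'from'] (min_width=11, slack=2)
Line 5: ['hospital'] (min_width=8, slack=5)
Line 6: ['angry', 'train'] (min_width=11, slack=2)
Line 7: ['bean', 'are', 'end'] (min_width=12, slack=1)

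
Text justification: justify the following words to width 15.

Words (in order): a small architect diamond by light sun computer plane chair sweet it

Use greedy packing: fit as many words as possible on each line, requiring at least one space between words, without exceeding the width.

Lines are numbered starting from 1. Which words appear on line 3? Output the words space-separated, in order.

Answer: diamond by

Derivation:
Line 1: ['a', 'small'] (min_width=7, slack=8)
Line 2: ['architect'] (min_width=9, slack=6)
Line 3: ['diamond', 'by'] (min_width=10, slack=5)
Line 4: ['light', 'sun'] (min_width=9, slack=6)
Line 5: ['computer', 'plane'] (min_width=14, slack=1)
Line 6: ['chair', 'sweet', 'it'] (min_width=14, slack=1)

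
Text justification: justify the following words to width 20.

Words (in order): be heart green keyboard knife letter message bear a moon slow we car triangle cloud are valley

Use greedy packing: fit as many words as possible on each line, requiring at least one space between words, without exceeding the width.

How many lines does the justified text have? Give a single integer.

Answer: 6

Derivation:
Line 1: ['be', 'heart', 'green'] (min_width=14, slack=6)
Line 2: ['keyboard', 'knife'] (min_width=14, slack=6)
Line 3: ['letter', 'message', 'bear'] (min_width=19, slack=1)
Line 4: ['a', 'moon', 'slow', 'we', 'car'] (min_width=18, slack=2)
Line 5: ['triangle', 'cloud', 'are'] (min_width=18, slack=2)
Line 6: ['valley'] (min_width=6, slack=14)
Total lines: 6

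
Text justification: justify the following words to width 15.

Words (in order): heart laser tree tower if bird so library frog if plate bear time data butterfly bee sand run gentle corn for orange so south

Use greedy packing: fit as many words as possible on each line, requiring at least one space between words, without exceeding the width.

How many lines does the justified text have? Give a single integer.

Line 1: ['heart', 'laser'] (min_width=11, slack=4)
Line 2: ['tree', 'tower', 'if'] (min_width=13, slack=2)
Line 3: ['bird', 'so', 'library'] (min_width=15, slack=0)
Line 4: ['frog', 'if', 'plate'] (min_width=13, slack=2)
Line 5: ['bear', 'time', 'data'] (min_width=14, slack=1)
Line 6: ['butterfly', 'bee'] (min_width=13, slack=2)
Line 7: ['sand', 'run', 'gentle'] (min_width=15, slack=0)
Line 8: ['corn', 'for', 'orange'] (min_width=15, slack=0)
Line 9: ['so', 'south'] (min_width=8, slack=7)
Total lines: 9

Answer: 9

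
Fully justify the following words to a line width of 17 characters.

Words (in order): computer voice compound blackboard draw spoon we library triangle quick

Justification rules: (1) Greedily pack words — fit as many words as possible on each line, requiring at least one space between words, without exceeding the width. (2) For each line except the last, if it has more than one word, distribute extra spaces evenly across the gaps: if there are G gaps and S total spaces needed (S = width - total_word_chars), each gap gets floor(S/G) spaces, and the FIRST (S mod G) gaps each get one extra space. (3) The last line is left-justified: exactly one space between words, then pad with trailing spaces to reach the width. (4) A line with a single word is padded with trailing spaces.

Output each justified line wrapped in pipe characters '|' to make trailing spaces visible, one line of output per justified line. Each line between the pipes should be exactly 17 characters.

Line 1: ['computer', 'voice'] (min_width=14, slack=3)
Line 2: ['compound'] (min_width=8, slack=9)
Line 3: ['blackboard', 'draw'] (min_width=15, slack=2)
Line 4: ['spoon', 'we', 'library'] (min_width=16, slack=1)
Line 5: ['triangle', 'quick'] (min_width=14, slack=3)

Answer: |computer    voice|
|compound         |
|blackboard   draw|
|spoon  we library|
|triangle quick   |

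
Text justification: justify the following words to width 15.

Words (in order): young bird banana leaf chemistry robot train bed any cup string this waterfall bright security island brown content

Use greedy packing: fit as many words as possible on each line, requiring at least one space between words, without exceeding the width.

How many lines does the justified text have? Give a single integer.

Answer: 9

Derivation:
Line 1: ['young', 'bird'] (min_width=10, slack=5)
Line 2: ['banana', 'leaf'] (min_width=11, slack=4)
Line 3: ['chemistry', 'robot'] (min_width=15, slack=0)
Line 4: ['train', 'bed', 'any'] (min_width=13, slack=2)
Line 5: ['cup', 'string', 'this'] (min_width=15, slack=0)
Line 6: ['waterfall'] (min_width=9, slack=6)
Line 7: ['bright', 'security'] (min_width=15, slack=0)
Line 8: ['island', 'brown'] (min_width=12, slack=3)
Line 9: ['content'] (min_width=7, slack=8)
Total lines: 9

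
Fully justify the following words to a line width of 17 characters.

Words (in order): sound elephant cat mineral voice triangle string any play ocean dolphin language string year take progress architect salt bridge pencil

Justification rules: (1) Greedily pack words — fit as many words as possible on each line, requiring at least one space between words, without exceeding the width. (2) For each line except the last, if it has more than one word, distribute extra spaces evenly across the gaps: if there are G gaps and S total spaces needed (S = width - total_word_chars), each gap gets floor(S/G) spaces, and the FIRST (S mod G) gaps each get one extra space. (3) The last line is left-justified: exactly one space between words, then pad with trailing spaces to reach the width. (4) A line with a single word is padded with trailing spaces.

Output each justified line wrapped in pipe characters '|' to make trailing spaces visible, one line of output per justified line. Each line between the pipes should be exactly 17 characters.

Line 1: ['sound', 'elephant'] (min_width=14, slack=3)
Line 2: ['cat', 'mineral', 'voice'] (min_width=17, slack=0)
Line 3: ['triangle', 'string'] (min_width=15, slack=2)
Line 4: ['any', 'play', 'ocean'] (min_width=14, slack=3)
Line 5: ['dolphin', 'language'] (min_width=16, slack=1)
Line 6: ['string', 'year', 'take'] (min_width=16, slack=1)
Line 7: ['progress'] (min_width=8, slack=9)
Line 8: ['architect', 'salt'] (min_width=14, slack=3)
Line 9: ['bridge', 'pencil'] (min_width=13, slack=4)

Answer: |sound    elephant|
|cat mineral voice|
|triangle   string|
|any   play  ocean|
|dolphin  language|
|string  year take|
|progress         |
|architect    salt|
|bridge pencil    |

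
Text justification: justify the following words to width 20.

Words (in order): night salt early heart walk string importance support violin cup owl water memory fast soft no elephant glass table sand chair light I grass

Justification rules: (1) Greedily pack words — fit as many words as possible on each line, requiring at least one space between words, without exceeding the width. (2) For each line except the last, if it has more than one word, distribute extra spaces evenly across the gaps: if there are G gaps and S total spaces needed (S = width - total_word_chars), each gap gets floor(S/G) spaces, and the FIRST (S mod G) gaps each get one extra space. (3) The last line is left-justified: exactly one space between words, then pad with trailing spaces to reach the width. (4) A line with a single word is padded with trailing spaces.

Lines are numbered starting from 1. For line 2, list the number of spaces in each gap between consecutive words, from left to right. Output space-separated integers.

Answer: 3 2

Derivation:
Line 1: ['night', 'salt', 'early'] (min_width=16, slack=4)
Line 2: ['heart', 'walk', 'string'] (min_width=17, slack=3)
Line 3: ['importance', 'support'] (min_width=18, slack=2)
Line 4: ['violin', 'cup', 'owl', 'water'] (min_width=20, slack=0)
Line 5: ['memory', 'fast', 'soft', 'no'] (min_width=19, slack=1)
Line 6: ['elephant', 'glass', 'table'] (min_width=20, slack=0)
Line 7: ['sand', 'chair', 'light', 'I'] (min_width=18, slack=2)
Line 8: ['grass'] (min_width=5, slack=15)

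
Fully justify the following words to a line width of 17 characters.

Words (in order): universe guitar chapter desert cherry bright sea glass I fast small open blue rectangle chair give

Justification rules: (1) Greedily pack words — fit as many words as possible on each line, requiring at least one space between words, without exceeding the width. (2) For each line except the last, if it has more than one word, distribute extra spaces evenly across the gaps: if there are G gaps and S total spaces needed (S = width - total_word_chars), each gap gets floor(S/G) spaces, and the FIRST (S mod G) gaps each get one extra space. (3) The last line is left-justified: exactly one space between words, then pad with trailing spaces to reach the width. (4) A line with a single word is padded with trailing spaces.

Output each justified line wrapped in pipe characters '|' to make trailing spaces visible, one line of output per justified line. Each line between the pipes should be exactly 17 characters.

Line 1: ['universe', 'guitar'] (min_width=15, slack=2)
Line 2: ['chapter', 'desert'] (min_width=14, slack=3)
Line 3: ['cherry', 'bright', 'sea'] (min_width=17, slack=0)
Line 4: ['glass', 'I', 'fast'] (min_width=12, slack=5)
Line 5: ['small', 'open', 'blue'] (min_width=15, slack=2)
Line 6: ['rectangle', 'chair'] (min_width=15, slack=2)
Line 7: ['give'] (min_width=4, slack=13)

Answer: |universe   guitar|
|chapter    desert|
|cherry bright sea|
|glass    I   fast|
|small  open  blue|
|rectangle   chair|
|give             |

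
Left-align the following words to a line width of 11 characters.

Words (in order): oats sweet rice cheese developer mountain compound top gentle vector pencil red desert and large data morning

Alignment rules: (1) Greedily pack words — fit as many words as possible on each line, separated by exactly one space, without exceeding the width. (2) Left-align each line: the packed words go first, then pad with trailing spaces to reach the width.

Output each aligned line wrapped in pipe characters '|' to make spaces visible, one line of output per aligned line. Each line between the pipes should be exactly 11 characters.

Line 1: ['oats', 'sweet'] (min_width=10, slack=1)
Line 2: ['rice', 'cheese'] (min_width=11, slack=0)
Line 3: ['developer'] (min_width=9, slack=2)
Line 4: ['mountain'] (min_width=8, slack=3)
Line 5: ['compound'] (min_width=8, slack=3)
Line 6: ['top', 'gentle'] (min_width=10, slack=1)
Line 7: ['vector'] (min_width=6, slack=5)
Line 8: ['pencil', 'red'] (min_width=10, slack=1)
Line 9: ['desert', 'and'] (min_width=10, slack=1)
Line 10: ['large', 'data'] (min_width=10, slack=1)
Line 11: ['morning'] (min_width=7, slack=4)

Answer: |oats sweet |
|rice cheese|
|developer  |
|mountain   |
|compound   |
|top gentle |
|vector     |
|pencil red |
|desert and |
|large data |
|morning    |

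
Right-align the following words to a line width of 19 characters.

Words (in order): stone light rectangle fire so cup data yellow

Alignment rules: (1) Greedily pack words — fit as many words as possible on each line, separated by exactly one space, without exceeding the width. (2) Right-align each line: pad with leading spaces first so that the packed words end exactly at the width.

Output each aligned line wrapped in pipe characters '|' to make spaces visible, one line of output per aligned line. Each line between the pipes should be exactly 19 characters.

Answer: |        stone light|
|  rectangle fire so|
|    cup data yellow|

Derivation:
Line 1: ['stone', 'light'] (min_width=11, slack=8)
Line 2: ['rectangle', 'fire', 'so'] (min_width=17, slack=2)
Line 3: ['cup', 'data', 'yellow'] (min_width=15, slack=4)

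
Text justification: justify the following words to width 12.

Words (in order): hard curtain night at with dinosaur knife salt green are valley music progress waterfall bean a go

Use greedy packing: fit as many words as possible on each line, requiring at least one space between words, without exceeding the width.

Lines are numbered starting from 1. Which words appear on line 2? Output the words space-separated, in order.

Answer: night at

Derivation:
Line 1: ['hard', 'curtain'] (min_width=12, slack=0)
Line 2: ['night', 'at'] (min_width=8, slack=4)
Line 3: ['with'] (min_width=4, slack=8)
Line 4: ['dinosaur'] (min_width=8, slack=4)
Line 5: ['knife', 'salt'] (min_width=10, slack=2)
Line 6: ['green', 'are'] (min_width=9, slack=3)
Line 7: ['valley', 'music'] (min_width=12, slack=0)
Line 8: ['progress'] (min_width=8, slack=4)
Line 9: ['waterfall'] (min_width=9, slack=3)
Line 10: ['bean', 'a', 'go'] (min_width=9, slack=3)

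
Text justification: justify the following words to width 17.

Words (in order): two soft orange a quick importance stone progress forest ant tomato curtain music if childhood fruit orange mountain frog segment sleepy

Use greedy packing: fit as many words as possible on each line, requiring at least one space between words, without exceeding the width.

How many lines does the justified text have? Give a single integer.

Answer: 9

Derivation:
Line 1: ['two', 'soft', 'orange', 'a'] (min_width=17, slack=0)
Line 2: ['quick', 'importance'] (min_width=16, slack=1)
Line 3: ['stone', 'progress'] (min_width=14, slack=3)
Line 4: ['forest', 'ant', 'tomato'] (min_width=17, slack=0)
Line 5: ['curtain', 'music', 'if'] (min_width=16, slack=1)
Line 6: ['childhood', 'fruit'] (min_width=15, slack=2)
Line 7: ['orange', 'mountain'] (min_width=15, slack=2)
Line 8: ['frog', 'segment'] (min_width=12, slack=5)
Line 9: ['sleepy'] (min_width=6, slack=11)
Total lines: 9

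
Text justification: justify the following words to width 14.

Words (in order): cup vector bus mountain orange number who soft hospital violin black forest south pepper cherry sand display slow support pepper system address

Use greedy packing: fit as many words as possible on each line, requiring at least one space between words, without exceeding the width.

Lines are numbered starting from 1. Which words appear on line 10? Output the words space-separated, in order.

Answer: slow support

Derivation:
Line 1: ['cup', 'vector', 'bus'] (min_width=14, slack=0)
Line 2: ['mountain'] (min_width=8, slack=6)
Line 3: ['orange', 'number'] (min_width=13, slack=1)
Line 4: ['who', 'soft'] (min_width=8, slack=6)
Line 5: ['hospital'] (min_width=8, slack=6)
Line 6: ['violin', 'black'] (min_width=12, slack=2)
Line 7: ['forest', 'south'] (min_width=12, slack=2)
Line 8: ['pepper', 'cherry'] (min_width=13, slack=1)
Line 9: ['sand', 'display'] (min_width=12, slack=2)
Line 10: ['slow', 'support'] (min_width=12, slack=2)
Line 11: ['pepper', 'system'] (min_width=13, slack=1)
Line 12: ['address'] (min_width=7, slack=7)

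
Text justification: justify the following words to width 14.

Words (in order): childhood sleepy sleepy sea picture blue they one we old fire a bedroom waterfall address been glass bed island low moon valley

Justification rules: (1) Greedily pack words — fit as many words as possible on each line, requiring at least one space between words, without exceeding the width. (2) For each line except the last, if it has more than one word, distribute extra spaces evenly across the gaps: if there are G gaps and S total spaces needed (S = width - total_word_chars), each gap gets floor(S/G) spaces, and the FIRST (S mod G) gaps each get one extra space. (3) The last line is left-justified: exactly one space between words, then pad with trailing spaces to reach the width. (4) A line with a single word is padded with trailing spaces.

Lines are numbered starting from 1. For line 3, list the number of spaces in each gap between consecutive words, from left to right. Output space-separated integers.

Line 1: ['childhood'] (min_width=9, slack=5)
Line 2: ['sleepy', 'sleepy'] (min_width=13, slack=1)
Line 3: ['sea', 'picture'] (min_width=11, slack=3)
Line 4: ['blue', 'they', 'one'] (min_width=13, slack=1)
Line 5: ['we', 'old', 'fire', 'a'] (min_width=13, slack=1)
Line 6: ['bedroom'] (min_width=7, slack=7)
Line 7: ['waterfall'] (min_width=9, slack=5)
Line 8: ['address', 'been'] (min_width=12, slack=2)
Line 9: ['glass', 'bed'] (min_width=9, slack=5)
Line 10: ['island', 'low'] (min_width=10, slack=4)
Line 11: ['moon', 'valley'] (min_width=11, slack=3)

Answer: 4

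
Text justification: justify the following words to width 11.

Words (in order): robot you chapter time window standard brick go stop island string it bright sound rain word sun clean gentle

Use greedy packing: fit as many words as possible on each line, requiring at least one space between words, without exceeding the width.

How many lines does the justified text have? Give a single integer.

Line 1: ['robot', 'you'] (min_width=9, slack=2)
Line 2: ['chapter'] (min_width=7, slack=4)
Line 3: ['time', 'window'] (min_width=11, slack=0)
Line 4: ['standard'] (min_width=8, slack=3)
Line 5: ['brick', 'go'] (min_width=8, slack=3)
Line 6: ['stop', 'island'] (min_width=11, slack=0)
Line 7: ['string', 'it'] (min_width=9, slack=2)
Line 8: ['bright'] (min_width=6, slack=5)
Line 9: ['sound', 'rain'] (min_width=10, slack=1)
Line 10: ['word', 'sun'] (min_width=8, slack=3)
Line 11: ['clean'] (min_width=5, slack=6)
Line 12: ['gentle'] (min_width=6, slack=5)
Total lines: 12

Answer: 12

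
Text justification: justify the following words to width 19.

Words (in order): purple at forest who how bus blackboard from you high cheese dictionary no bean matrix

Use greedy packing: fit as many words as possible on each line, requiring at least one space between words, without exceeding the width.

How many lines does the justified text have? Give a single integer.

Answer: 6

Derivation:
Line 1: ['purple', 'at', 'forest'] (min_width=16, slack=3)
Line 2: ['who', 'how', 'bus'] (min_width=11, slack=8)
Line 3: ['blackboard', 'from', 'you'] (min_width=19, slack=0)
Line 4: ['high', 'cheese'] (min_width=11, slack=8)
Line 5: ['dictionary', 'no', 'bean'] (min_width=18, slack=1)
Line 6: ['matrix'] (min_width=6, slack=13)
Total lines: 6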